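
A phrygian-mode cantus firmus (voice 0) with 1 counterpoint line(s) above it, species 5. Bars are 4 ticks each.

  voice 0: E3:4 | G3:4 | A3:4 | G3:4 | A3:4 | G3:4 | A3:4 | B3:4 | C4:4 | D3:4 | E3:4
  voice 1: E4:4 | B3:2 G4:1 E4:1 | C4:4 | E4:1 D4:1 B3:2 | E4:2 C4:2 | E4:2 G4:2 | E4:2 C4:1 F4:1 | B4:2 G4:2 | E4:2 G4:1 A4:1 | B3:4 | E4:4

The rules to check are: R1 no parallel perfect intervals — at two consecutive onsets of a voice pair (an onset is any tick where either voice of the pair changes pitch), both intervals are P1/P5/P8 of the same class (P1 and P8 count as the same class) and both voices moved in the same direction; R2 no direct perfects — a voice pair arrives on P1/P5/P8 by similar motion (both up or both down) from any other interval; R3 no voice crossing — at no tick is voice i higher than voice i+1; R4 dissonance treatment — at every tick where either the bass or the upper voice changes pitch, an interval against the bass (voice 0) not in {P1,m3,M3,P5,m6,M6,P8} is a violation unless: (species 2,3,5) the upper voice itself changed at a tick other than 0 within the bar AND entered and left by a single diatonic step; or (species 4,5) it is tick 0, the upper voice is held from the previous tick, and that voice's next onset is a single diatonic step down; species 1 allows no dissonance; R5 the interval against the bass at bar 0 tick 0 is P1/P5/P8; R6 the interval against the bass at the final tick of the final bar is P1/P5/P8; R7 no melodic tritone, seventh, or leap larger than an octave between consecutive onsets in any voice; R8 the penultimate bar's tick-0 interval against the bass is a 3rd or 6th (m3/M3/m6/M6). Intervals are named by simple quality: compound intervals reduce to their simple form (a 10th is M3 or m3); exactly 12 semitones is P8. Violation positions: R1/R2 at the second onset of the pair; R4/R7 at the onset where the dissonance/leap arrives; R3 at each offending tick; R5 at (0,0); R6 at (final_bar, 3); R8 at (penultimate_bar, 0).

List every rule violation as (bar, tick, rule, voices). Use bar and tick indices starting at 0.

(4, 0, R2, (0, 1))
(7, 0, R2, (0, 1))
(7, 0, R7, (1,))
(9, 0, R7, (0,))
(9, 0, R7, (1,))
(10, 0, R2, (0, 1))

bar 0: v0=E3 v1=E4 downbeat P8
bar 1: v0=G3 v1=B3 downbeat M3
bar 2: v0=A3 v1=C4 downbeat m3
bar 3: v0=G3 v1=E4 downbeat M6
bar 4: v0=A3 v1=E4 downbeat P5
bar 5: v0=G3 v1=E4 downbeat M6
bar 6: v0=A3 v1=E4 downbeat P5
bar 7: v0=B3 v1=B4 downbeat P8
bar 8: v0=C4 v1=E4 downbeat M3
bar 9: v0=D3 v1=B3 downbeat M6
bar 10: v0=E3 v1=E4 downbeat P8
  -> R2 @ bar 4 tick 0 v(0, 1): G3/B3 M3 -> A3/E4 P5 similar
  -> R2 @ bar 7 tick 0 v(0, 1): A3/F4 m6 -> B3/B4 P8 similar
  -> R7 @ bar 7 tick 0 v(1,): F4->B4 leap 6st
  -> R7 @ bar 9 tick 0 v(0,): C4->D3 leap 10st
  -> R7 @ bar 9 tick 0 v(1,): A4->B3 leap 10st
  -> R2 @ bar 10 tick 0 v(0, 1): D3/B3 M6 -> E3/E4 P8 similar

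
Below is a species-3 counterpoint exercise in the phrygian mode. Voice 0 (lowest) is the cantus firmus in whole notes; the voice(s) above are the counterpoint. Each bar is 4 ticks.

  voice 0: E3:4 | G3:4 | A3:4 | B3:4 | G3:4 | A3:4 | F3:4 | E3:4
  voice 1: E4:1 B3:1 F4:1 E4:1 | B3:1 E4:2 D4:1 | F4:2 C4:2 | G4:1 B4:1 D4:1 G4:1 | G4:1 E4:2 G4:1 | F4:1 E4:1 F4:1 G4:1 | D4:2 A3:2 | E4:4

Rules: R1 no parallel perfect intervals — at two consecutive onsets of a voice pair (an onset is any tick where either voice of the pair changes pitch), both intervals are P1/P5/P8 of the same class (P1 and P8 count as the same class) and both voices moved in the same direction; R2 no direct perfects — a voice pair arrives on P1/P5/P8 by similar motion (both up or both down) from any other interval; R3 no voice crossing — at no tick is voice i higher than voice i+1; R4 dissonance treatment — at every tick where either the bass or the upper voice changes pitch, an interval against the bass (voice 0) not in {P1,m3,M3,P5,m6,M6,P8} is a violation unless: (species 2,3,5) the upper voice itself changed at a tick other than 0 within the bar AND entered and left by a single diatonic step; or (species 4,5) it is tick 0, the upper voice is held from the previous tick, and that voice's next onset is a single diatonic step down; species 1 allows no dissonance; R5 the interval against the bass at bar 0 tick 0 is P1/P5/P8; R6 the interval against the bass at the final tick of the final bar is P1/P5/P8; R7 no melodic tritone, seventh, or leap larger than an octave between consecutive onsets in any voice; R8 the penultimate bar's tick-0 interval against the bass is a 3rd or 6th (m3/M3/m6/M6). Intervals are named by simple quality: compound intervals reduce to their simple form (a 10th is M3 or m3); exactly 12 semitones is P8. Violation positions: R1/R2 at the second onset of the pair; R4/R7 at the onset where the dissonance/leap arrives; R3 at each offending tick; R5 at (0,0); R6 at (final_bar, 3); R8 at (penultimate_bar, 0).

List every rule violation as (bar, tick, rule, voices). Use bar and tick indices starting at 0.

bar 0: v0=E3 v1=E4 downbeat P8
bar 1: v0=G3 v1=B3 downbeat M3
bar 2: v0=A3 v1=F4 downbeat m6
bar 3: v0=B3 v1=G4 downbeat m6
bar 4: v0=G3 v1=G4 downbeat P8
bar 5: v0=A3 v1=F4 downbeat m6
bar 6: v0=F3 v1=D4 downbeat M6
bar 7: v0=E3 v1=E4 downbeat P8
  -> R4 @ bar 0 tick 2 v(0, 1): E3/F4 m2 untreated
  -> R7 @ bar 0 tick 2 v(1,): B3->F4 leap 6st
  -> R4 @ bar 5 tick 3 v(0, 1): A3/G4 m7 untreated

(0, 2, R4, (0, 1))
(0, 2, R7, (1,))
(5, 3, R4, (0, 1))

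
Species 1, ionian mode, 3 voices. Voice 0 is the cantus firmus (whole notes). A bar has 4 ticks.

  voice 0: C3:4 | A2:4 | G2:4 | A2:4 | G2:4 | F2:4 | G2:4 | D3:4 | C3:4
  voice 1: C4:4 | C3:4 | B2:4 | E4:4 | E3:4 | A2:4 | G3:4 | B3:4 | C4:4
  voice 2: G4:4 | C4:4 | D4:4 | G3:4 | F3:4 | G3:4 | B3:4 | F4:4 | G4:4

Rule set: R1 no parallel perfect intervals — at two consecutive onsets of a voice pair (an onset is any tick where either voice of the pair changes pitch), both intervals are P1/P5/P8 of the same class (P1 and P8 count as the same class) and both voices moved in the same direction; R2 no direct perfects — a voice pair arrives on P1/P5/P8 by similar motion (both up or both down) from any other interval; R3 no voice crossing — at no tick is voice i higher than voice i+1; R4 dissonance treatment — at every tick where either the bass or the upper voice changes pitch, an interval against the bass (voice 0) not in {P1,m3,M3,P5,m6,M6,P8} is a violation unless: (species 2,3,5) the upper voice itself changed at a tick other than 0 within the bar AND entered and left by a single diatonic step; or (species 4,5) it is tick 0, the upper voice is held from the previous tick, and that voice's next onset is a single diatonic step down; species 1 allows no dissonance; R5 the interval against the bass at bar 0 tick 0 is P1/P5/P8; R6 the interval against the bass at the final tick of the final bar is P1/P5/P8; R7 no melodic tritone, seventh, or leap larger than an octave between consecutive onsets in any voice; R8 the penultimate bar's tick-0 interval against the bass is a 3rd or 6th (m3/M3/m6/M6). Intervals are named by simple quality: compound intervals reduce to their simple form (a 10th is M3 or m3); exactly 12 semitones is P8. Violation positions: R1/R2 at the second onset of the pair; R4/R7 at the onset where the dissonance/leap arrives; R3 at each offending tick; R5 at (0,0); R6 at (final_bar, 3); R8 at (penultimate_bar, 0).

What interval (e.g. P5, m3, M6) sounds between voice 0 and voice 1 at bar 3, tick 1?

P5

voice 0=A2 voice 1=E4 -> P5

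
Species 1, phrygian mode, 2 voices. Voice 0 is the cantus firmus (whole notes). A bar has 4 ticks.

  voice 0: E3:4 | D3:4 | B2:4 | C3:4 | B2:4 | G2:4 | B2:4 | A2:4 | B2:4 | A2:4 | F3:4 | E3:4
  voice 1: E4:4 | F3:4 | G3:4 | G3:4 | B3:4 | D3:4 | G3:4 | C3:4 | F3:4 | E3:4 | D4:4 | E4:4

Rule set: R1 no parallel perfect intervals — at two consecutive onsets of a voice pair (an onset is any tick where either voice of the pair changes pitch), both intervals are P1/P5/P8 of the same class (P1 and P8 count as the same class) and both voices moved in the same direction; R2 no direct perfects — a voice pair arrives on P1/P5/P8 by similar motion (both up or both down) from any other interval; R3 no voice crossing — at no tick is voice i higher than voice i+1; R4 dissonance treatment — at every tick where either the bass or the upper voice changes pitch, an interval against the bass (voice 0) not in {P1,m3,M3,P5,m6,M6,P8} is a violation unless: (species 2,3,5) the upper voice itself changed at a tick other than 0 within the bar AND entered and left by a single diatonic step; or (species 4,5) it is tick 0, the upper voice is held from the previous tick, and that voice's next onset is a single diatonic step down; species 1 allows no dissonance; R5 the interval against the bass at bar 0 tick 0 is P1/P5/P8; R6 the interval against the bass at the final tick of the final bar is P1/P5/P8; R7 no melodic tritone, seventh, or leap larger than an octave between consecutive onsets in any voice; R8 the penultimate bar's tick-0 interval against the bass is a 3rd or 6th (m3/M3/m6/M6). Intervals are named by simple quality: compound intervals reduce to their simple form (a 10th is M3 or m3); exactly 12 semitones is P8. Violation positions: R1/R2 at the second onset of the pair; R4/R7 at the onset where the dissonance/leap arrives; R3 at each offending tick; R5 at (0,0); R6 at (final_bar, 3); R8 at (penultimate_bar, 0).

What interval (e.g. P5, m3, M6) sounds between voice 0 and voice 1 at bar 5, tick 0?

voice 0=G2 voice 1=D3 -> P5

P5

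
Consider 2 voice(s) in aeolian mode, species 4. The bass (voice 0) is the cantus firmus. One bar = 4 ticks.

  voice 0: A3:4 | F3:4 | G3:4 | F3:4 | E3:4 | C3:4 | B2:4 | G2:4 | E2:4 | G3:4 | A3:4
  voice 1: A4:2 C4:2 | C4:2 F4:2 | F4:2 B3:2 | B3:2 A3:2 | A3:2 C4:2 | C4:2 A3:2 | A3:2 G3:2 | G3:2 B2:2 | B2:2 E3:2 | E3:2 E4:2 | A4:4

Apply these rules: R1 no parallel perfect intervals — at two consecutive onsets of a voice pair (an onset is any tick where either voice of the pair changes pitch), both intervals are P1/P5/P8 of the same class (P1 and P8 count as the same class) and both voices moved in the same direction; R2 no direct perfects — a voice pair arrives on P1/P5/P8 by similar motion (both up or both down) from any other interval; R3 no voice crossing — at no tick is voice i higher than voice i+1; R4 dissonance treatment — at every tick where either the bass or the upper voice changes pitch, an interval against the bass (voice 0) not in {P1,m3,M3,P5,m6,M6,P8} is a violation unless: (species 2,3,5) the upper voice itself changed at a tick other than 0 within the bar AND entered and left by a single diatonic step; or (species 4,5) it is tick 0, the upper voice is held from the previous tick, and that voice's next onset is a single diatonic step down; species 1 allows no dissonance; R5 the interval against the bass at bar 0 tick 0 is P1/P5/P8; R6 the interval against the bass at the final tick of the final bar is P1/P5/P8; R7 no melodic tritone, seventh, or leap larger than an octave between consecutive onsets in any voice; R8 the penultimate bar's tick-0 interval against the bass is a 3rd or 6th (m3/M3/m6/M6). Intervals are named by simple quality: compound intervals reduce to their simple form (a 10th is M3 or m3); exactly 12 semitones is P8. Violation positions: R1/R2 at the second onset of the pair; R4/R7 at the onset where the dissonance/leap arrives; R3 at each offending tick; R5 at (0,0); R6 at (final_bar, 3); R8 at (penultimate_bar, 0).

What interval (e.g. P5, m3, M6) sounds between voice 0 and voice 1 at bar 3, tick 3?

M3

voice 0=F3 voice 1=A3 -> M3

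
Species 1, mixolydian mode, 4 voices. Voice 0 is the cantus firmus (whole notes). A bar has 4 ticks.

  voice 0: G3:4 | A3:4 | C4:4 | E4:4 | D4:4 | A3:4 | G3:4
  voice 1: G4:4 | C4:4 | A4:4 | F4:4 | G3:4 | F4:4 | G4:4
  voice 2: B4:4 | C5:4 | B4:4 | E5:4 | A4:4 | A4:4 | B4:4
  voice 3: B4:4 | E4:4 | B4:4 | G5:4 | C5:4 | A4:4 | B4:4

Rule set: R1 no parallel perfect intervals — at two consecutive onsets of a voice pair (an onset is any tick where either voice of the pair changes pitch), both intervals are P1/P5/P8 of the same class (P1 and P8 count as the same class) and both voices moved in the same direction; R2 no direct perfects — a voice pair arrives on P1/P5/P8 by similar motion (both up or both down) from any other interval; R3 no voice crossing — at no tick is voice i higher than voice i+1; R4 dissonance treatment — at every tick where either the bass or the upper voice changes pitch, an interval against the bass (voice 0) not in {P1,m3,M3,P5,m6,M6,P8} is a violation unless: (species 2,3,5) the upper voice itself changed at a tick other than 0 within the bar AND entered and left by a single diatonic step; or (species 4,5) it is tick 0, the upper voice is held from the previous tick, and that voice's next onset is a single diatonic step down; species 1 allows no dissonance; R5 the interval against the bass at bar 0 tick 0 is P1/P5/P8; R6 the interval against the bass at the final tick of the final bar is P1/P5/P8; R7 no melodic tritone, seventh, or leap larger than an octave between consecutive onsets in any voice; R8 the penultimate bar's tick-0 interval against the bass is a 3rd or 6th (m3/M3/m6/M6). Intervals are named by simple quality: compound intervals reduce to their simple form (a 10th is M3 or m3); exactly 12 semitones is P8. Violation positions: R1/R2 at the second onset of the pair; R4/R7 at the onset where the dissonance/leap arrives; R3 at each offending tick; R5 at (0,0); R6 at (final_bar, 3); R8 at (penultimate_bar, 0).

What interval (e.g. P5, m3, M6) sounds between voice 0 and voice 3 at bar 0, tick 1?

voice 0=G3 voice 3=B4 -> M3

M3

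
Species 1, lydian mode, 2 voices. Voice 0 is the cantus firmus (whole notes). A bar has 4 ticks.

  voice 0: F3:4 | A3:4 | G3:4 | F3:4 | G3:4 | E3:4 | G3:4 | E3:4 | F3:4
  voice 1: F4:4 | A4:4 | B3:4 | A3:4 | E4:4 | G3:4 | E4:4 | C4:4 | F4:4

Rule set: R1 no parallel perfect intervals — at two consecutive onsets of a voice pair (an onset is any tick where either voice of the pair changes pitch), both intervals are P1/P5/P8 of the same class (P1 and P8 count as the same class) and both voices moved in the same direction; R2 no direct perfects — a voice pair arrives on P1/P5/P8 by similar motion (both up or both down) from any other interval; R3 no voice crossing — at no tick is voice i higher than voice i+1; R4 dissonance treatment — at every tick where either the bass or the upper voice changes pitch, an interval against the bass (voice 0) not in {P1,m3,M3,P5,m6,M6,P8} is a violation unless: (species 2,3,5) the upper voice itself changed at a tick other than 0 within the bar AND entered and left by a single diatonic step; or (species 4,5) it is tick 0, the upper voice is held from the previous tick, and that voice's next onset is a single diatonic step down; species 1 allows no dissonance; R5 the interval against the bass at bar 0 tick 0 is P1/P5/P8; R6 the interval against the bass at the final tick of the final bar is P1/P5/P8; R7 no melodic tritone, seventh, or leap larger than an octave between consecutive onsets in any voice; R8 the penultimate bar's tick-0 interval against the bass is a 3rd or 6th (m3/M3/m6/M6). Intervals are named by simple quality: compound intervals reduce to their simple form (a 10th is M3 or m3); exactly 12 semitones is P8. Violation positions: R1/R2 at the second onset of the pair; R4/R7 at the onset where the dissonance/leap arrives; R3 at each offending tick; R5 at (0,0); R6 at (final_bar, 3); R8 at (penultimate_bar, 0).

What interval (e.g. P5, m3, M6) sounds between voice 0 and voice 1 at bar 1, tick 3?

P8

voice 0=A3 voice 1=A4 -> P8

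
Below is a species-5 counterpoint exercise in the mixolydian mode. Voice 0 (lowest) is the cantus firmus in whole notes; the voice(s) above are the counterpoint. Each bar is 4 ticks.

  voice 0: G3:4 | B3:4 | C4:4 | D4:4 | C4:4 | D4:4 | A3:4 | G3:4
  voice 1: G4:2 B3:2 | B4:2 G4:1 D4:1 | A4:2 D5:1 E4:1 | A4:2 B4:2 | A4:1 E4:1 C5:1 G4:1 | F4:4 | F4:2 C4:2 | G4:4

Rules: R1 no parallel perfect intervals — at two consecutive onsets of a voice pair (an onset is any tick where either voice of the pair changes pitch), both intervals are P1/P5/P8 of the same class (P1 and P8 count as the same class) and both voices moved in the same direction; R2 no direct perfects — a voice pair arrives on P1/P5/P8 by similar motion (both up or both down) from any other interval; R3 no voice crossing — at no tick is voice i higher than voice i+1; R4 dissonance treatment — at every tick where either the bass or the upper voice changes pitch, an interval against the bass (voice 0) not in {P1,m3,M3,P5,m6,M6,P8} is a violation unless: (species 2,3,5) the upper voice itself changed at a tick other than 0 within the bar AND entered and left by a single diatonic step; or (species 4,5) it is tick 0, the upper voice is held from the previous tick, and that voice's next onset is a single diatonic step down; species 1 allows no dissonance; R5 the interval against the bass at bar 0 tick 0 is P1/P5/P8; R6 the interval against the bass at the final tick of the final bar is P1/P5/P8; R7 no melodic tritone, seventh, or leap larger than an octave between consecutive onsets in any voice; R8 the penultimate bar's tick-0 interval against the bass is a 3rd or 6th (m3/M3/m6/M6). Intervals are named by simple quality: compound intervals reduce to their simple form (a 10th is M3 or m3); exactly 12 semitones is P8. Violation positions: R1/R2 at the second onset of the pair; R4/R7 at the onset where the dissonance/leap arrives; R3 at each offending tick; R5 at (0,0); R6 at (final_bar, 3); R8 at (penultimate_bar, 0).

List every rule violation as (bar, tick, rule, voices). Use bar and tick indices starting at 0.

(1, 0, R2, (0, 1))
(2, 2, R4, (0, 1))
(2, 3, R7, (1,))
(3, 0, R2, (0, 1))

bar 0: v0=G3 v1=G4 downbeat P8
bar 1: v0=B3 v1=B4 downbeat P8
bar 2: v0=C4 v1=A4 downbeat M6
bar 3: v0=D4 v1=A4 downbeat P5
bar 4: v0=C4 v1=A4 downbeat M6
bar 5: v0=D4 v1=F4 downbeat m3
bar 6: v0=A3 v1=F4 downbeat m6
bar 7: v0=G3 v1=G4 downbeat P8
  -> R2 @ bar 1 tick 0 v(0, 1): G3/B3 M3 -> B3/B4 P8 similar
  -> R4 @ bar 2 tick 2 v(0, 1): C4/D5 M2 untreated
  -> R7 @ bar 2 tick 3 v(1,): D5->E4 leap 10st
  -> R2 @ bar 3 tick 0 v(0, 1): C4/E4 M3 -> D4/A4 P5 similar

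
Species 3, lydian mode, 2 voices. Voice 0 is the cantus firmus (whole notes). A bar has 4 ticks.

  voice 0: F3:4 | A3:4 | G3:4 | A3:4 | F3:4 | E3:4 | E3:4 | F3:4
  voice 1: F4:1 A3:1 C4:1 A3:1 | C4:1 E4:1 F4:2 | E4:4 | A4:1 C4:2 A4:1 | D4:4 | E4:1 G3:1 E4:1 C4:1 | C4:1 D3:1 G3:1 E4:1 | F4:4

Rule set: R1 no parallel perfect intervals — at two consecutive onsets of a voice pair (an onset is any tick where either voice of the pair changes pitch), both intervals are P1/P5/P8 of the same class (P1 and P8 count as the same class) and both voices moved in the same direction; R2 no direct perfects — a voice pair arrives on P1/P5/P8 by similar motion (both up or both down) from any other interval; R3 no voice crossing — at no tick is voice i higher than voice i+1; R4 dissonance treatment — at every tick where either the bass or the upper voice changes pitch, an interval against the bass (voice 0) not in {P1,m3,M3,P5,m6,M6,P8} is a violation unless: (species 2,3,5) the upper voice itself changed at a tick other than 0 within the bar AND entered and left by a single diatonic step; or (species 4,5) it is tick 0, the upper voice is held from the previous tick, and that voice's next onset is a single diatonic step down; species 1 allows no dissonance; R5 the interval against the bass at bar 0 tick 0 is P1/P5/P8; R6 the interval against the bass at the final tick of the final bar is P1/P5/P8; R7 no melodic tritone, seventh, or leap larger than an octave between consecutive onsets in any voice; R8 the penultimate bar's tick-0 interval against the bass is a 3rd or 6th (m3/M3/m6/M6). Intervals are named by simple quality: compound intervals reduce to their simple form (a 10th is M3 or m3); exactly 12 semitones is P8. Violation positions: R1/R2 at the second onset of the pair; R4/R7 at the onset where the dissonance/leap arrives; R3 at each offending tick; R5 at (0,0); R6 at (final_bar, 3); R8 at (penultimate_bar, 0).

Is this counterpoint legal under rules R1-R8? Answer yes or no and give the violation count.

bar 0: v0=F3 v1=F4 (P8)
bar 1: v0=A3 v1=C4 (m3)
bar 2: v0=G3 v1=E4 (M6)
bar 3: v0=A3 v1=A4 (P8)
bar 4: v0=F3 v1=D4 (M6)
bar 5: v0=E3 v1=E4 (P8)
bar 6: v0=E3 v1=C4 (m6)
bar 7: v0=F3 v1=F4 (P8)
  R2 @ bar3.0: G3/E4 M6 -> A3/A4 P8 similar
  R3 @ bar6.1: E3 above D3
  R4 @ bar6.1: E3/D3 M2 untreated
  R7 @ bar6.1: C4->D3 leap 10st
  R1 @ bar7.0: E3/E4 P8 -> F3/F4 P8 similar

No (5 violations)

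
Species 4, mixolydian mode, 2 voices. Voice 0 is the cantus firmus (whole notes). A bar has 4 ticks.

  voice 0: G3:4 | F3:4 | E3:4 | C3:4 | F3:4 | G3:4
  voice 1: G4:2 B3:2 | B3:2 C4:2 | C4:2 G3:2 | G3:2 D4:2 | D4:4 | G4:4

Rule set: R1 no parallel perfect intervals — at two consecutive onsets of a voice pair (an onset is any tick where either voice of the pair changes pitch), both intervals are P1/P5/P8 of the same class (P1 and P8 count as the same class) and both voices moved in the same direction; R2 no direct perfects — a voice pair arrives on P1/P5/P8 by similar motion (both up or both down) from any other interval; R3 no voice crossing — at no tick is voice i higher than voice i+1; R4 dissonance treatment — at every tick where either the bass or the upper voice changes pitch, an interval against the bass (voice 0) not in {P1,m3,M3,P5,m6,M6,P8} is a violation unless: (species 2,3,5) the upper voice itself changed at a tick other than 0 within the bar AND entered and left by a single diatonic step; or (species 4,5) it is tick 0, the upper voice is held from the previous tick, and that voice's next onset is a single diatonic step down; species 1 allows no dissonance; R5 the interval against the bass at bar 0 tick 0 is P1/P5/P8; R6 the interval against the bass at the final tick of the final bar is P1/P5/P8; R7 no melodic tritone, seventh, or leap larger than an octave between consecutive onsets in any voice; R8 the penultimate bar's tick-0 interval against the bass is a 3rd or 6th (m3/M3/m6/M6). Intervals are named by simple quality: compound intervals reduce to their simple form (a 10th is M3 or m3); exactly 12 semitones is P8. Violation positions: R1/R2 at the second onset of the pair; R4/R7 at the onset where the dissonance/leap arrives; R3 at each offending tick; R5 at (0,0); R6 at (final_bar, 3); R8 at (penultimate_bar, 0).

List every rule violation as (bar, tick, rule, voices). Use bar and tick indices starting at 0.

(1, 0, R4, (0, 1))
(3, 2, R4, (0, 1))
(5, 0, R2, (0, 1))

bar 0: v0=G3 v1=G4 downbeat P8
bar 1: v0=F3 v1=B3 downbeat TT
bar 2: v0=E3 v1=C4 downbeat m6
bar 3: v0=C3 v1=G3 downbeat P5
bar 4: v0=F3 v1=D4 downbeat M6
bar 5: v0=G3 v1=G4 downbeat P8
  -> R4 @ bar 1 tick 0 v(0, 1): F3/B3 TT untreated
  -> R4 @ bar 3 tick 2 v(0, 1): C3/D4 M2 untreated
  -> R2 @ bar 5 tick 0 v(0, 1): F3/D4 M6 -> G3/G4 P8 similar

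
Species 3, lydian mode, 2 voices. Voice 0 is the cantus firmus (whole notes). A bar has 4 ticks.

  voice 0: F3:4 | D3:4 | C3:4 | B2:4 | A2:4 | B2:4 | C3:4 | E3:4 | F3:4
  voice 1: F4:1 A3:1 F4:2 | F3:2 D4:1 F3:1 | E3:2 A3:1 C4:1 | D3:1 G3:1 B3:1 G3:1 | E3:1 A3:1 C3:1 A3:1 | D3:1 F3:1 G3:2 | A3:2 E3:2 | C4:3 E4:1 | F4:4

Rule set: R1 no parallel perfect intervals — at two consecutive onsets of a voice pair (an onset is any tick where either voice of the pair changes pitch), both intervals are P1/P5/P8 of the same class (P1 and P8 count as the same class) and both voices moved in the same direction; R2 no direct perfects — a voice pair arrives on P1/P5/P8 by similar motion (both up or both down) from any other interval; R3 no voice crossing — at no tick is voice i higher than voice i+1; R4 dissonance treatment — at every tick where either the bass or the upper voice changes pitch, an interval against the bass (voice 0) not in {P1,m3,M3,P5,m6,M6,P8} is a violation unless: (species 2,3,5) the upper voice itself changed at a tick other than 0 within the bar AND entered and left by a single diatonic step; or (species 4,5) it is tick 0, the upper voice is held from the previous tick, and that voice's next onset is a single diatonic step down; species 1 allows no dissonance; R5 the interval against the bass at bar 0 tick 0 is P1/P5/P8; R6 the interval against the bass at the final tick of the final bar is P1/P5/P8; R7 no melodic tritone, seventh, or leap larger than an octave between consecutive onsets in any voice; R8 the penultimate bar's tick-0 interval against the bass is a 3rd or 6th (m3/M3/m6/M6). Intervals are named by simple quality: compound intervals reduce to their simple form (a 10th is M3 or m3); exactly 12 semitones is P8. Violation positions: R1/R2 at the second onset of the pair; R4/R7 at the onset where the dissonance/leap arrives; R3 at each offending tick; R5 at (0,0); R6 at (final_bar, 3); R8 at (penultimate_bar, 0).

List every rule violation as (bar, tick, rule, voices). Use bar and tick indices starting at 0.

(3, 0, R7, (1,))
(4, 0, R2, (0, 1))
(5, 1, R4, (0, 1))
(8, 0, R1, (0, 1))

bar 0: v0=F3 v1=F4 downbeat P8
bar 1: v0=D3 v1=F3 downbeat m3
bar 2: v0=C3 v1=E3 downbeat M3
bar 3: v0=B2 v1=D3 downbeat m3
bar 4: v0=A2 v1=E3 downbeat P5
bar 5: v0=B2 v1=D3 downbeat m3
bar 6: v0=C3 v1=A3 downbeat M6
bar 7: v0=E3 v1=C4 downbeat m6
bar 8: v0=F3 v1=F4 downbeat P8
  -> R7 @ bar 3 tick 0 v(1,): C4->D3 leap 10st
  -> R2 @ bar 4 tick 0 v(0, 1): B2/G3 m6 -> A2/E3 P5 similar
  -> R4 @ bar 5 tick 1 v(0, 1): B2/F3 TT untreated
  -> R1 @ bar 8 tick 0 v(0, 1): E3/E4 P8 -> F3/F4 P8 similar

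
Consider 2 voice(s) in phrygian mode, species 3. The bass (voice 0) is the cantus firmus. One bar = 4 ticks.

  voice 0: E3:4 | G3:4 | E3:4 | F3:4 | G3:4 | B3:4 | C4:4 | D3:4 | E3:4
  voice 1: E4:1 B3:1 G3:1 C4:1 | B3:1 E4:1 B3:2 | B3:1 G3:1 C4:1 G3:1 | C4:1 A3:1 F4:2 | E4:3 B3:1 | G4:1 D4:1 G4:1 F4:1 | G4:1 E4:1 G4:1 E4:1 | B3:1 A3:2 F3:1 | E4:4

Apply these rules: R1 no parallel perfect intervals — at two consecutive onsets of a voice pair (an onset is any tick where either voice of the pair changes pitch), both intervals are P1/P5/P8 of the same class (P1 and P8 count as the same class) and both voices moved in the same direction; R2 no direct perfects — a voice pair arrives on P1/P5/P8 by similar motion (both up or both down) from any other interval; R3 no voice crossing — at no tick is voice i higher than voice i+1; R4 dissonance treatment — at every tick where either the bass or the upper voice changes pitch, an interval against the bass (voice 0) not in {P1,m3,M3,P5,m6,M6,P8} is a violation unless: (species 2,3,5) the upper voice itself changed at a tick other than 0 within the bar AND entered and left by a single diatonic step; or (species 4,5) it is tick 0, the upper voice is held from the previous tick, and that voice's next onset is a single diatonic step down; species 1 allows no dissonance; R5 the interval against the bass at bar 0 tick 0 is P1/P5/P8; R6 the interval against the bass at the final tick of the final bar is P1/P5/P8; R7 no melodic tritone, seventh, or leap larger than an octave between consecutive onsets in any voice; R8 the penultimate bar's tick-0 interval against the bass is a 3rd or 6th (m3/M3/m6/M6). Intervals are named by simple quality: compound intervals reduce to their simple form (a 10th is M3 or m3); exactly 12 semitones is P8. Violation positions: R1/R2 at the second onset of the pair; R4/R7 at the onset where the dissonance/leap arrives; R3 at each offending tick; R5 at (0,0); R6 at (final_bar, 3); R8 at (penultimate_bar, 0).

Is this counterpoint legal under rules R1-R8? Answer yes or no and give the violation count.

bar 0: v0=E3 v1=E4 (P8)
bar 1: v0=G3 v1=B3 (M3)
bar 2: v0=E3 v1=B3 (P5)
bar 3: v0=F3 v1=C4 (P5)
bar 4: v0=G3 v1=E4 (M6)
bar 5: v0=B3 v1=G4 (m6)
bar 6: v0=C4 v1=G4 (P5)
bar 7: v0=D3 v1=B3 (M6)
bar 8: v0=E3 v1=E4 (P8)
  R2 @ bar3.0: E3/G3 m3 -> F3/C4 P5 similar
  R2 @ bar6.0: B3/F4 TT -> C4/G4 P5 similar
  R7 @ bar7.0: C4->D3 leap 10st
  R2 @ bar8.0: D3/F3 m3 -> E3/E4 P8 similar
  R7 @ bar8.0: F3->E4 leap 11st

No (5 violations)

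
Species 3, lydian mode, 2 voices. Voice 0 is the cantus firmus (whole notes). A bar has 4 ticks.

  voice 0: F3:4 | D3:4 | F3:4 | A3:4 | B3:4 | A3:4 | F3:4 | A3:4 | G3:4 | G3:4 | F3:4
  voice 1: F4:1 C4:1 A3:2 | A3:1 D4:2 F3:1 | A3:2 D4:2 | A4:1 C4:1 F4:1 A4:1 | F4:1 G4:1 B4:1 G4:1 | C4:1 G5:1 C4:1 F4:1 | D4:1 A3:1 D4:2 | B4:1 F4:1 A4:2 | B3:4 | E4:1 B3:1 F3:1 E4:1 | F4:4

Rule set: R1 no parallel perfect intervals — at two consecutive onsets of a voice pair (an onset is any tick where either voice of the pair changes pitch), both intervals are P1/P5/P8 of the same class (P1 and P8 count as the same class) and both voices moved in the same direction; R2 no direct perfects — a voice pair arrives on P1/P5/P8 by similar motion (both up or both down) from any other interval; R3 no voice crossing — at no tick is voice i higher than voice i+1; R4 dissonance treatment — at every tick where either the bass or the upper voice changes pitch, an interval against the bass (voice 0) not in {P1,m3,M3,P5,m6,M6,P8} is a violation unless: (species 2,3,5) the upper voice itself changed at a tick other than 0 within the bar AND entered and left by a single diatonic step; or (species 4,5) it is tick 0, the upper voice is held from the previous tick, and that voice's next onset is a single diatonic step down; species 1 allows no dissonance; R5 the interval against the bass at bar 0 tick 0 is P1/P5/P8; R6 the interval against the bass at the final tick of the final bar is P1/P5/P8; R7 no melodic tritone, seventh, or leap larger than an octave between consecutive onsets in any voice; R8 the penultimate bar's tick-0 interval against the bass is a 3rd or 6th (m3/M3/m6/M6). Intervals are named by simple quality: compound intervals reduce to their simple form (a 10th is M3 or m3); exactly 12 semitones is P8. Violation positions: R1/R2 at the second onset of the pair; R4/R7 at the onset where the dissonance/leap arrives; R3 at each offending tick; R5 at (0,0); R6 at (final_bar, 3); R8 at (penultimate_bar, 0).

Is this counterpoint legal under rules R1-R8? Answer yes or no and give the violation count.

bar 0: v0=F3 v1=F4 (P8)
bar 1: v0=D3 v1=A3 (P5)
bar 2: v0=F3 v1=A3 (M3)
bar 3: v0=A3 v1=A4 (P8)
bar 4: v0=B3 v1=F4 (TT)
bar 5: v0=A3 v1=C4 (m3)
bar 6: v0=F3 v1=D4 (M6)
bar 7: v0=A3 v1=B4 (M2)
bar 8: v0=G3 v1=B3 (M3)
bar 9: v0=G3 v1=E4 (M6)
bar 10: v0=F3 v1=F4 (P8)
  R2 @ bar3.0: F3/D4 M6 -> A3/A4 P8 similar
  R4 @ bar4.0: B3/F4 TT untreated
  R4 @ bar5.1: A3/G5 m7 untreated
  R7 @ bar5.1: C4->G5 leap 19st
  R7 @ bar5.2: G5->C4 leap 19st
  R4 @ bar7.0: A3/B4 M2 untreated
  R7 @ bar7.1: B4->F4 leap 6st
  R7 @ bar8.0: A4->B3 leap 10st
  R3 @ bar9.2: G3 above F3
  R4 @ bar9.2: G3/F3 M2 untreated
  R7 @ bar9.2: B3->F3 leap 6st
  R7 @ bar9.3: F3->E4 leap 11st

No (12 violations)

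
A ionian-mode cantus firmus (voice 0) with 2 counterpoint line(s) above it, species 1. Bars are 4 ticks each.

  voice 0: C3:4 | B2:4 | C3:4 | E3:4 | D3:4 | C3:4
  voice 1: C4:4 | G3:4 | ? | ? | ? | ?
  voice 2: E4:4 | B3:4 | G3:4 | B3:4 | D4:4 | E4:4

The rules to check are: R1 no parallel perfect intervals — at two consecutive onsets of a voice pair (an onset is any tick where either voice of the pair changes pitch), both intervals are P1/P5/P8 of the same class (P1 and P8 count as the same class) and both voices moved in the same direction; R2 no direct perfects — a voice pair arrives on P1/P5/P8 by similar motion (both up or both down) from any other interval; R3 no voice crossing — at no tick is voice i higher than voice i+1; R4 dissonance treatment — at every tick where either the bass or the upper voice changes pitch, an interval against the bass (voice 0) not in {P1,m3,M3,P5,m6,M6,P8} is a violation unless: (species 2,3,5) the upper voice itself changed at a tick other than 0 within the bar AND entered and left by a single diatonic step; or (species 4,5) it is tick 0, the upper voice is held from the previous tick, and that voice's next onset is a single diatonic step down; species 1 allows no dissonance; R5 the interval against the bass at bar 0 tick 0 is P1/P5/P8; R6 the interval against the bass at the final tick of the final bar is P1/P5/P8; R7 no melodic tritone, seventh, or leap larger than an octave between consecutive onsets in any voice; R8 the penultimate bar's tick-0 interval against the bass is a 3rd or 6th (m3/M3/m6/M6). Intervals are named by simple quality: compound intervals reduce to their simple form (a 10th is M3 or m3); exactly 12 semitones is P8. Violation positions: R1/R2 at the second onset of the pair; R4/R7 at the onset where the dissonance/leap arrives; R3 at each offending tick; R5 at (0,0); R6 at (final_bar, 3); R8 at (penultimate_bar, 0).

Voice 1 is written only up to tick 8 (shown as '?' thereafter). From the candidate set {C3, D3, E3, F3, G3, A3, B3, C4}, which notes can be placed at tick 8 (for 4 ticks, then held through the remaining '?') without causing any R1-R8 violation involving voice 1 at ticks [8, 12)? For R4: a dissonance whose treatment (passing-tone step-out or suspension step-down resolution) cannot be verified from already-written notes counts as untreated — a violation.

C3: violates R2
D3: violates R4
E3: legal
F3: violates R4
G3: legal
A3: violates R3
B3: violates R3,R4
C4: violates R2,R3

{E3, G3}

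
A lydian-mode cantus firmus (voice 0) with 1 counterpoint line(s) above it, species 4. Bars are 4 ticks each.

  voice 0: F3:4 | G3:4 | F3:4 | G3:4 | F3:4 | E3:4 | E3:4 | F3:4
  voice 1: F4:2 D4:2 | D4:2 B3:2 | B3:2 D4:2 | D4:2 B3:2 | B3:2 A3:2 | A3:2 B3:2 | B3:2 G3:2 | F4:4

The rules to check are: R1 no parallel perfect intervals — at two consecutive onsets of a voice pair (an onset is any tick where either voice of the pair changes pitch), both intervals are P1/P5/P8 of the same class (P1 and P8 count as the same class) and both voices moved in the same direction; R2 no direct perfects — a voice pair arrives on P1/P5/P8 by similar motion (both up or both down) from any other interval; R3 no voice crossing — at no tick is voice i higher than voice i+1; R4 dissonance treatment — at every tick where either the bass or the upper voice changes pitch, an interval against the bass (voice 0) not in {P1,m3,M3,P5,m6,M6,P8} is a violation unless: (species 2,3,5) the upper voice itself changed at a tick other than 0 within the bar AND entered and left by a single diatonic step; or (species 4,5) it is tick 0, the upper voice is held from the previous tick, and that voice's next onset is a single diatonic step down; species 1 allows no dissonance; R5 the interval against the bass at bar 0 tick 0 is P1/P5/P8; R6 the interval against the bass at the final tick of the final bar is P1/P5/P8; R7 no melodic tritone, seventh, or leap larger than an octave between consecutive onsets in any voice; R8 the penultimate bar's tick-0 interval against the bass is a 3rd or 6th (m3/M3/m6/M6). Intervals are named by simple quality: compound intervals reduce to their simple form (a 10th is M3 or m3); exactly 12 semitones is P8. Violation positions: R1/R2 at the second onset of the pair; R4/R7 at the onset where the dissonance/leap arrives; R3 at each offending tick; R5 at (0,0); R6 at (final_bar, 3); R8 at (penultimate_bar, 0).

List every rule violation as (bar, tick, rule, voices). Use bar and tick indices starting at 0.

(2, 0, R4, (0, 1))
(5, 0, R4, (0, 1))
(6, 0, R8, (0, 1))
(7, 0, R2, (0, 1))
(7, 0, R7, (1,))

bar 0: v0=F3 v1=F4 downbeat P8
bar 1: v0=G3 v1=D4 downbeat P5
bar 2: v0=F3 v1=B3 downbeat TT
bar 3: v0=G3 v1=D4 downbeat P5
bar 4: v0=F3 v1=B3 downbeat TT
bar 5: v0=E3 v1=A3 downbeat P4
bar 6: v0=E3 v1=B3 downbeat P5
bar 7: v0=F3 v1=F4 downbeat P8
  -> R4 @ bar 2 tick 0 v(0, 1): F3/B3 TT untreated
  -> R4 @ bar 5 tick 0 v(0, 1): E3/A3 P4 untreated
  -> R8 @ bar 6 tick 0 v(0, 1): penult P5 not 3rd/6th
  -> R2 @ bar 7 tick 0 v(0, 1): E3/G3 m3 -> F3/F4 P8 similar
  -> R7 @ bar 7 tick 0 v(1,): G3->F4 leap 10st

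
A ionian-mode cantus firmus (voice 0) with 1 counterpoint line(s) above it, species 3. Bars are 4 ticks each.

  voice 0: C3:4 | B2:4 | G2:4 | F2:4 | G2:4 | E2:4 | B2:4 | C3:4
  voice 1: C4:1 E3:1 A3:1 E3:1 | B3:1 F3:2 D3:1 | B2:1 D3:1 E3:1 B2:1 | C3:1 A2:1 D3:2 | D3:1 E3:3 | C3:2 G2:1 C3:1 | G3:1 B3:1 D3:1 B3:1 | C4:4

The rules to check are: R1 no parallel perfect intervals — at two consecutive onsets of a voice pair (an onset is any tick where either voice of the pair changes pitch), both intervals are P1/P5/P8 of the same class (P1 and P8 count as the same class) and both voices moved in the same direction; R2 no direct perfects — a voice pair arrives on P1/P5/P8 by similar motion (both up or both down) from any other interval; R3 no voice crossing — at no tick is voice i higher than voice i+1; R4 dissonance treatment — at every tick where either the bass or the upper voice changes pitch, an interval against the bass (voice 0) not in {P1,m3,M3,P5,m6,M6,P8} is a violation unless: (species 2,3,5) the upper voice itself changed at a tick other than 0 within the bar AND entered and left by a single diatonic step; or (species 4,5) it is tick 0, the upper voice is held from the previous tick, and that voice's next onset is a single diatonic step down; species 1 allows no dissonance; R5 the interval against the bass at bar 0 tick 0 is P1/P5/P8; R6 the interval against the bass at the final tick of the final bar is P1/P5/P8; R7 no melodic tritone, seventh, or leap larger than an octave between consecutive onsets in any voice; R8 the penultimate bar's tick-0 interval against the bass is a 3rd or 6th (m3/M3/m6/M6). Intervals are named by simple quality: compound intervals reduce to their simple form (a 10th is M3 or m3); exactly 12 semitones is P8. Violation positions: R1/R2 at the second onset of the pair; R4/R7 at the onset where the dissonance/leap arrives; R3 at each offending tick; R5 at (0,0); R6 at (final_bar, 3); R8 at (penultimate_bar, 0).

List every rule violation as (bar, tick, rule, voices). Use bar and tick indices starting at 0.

(1, 1, R4, (0, 1))
(1, 1, R7, (1,))
(7, 0, R1, (0, 1))

bar 0: v0=C3 v1=C4 downbeat P8
bar 1: v0=B2 v1=B3 downbeat P8
bar 2: v0=G2 v1=B2 downbeat M3
bar 3: v0=F2 v1=C3 downbeat P5
bar 4: v0=G2 v1=D3 downbeat P5
bar 5: v0=E2 v1=C3 downbeat m6
bar 6: v0=B2 v1=G3 downbeat m6
bar 7: v0=C3 v1=C4 downbeat P8
  -> R4 @ bar 1 tick 1 v(0, 1): B2/F3 TT untreated
  -> R7 @ bar 1 tick 1 v(1,): B3->F3 leap 6st
  -> R1 @ bar 7 tick 0 v(0, 1): B2/B3 P8 -> C3/C4 P8 similar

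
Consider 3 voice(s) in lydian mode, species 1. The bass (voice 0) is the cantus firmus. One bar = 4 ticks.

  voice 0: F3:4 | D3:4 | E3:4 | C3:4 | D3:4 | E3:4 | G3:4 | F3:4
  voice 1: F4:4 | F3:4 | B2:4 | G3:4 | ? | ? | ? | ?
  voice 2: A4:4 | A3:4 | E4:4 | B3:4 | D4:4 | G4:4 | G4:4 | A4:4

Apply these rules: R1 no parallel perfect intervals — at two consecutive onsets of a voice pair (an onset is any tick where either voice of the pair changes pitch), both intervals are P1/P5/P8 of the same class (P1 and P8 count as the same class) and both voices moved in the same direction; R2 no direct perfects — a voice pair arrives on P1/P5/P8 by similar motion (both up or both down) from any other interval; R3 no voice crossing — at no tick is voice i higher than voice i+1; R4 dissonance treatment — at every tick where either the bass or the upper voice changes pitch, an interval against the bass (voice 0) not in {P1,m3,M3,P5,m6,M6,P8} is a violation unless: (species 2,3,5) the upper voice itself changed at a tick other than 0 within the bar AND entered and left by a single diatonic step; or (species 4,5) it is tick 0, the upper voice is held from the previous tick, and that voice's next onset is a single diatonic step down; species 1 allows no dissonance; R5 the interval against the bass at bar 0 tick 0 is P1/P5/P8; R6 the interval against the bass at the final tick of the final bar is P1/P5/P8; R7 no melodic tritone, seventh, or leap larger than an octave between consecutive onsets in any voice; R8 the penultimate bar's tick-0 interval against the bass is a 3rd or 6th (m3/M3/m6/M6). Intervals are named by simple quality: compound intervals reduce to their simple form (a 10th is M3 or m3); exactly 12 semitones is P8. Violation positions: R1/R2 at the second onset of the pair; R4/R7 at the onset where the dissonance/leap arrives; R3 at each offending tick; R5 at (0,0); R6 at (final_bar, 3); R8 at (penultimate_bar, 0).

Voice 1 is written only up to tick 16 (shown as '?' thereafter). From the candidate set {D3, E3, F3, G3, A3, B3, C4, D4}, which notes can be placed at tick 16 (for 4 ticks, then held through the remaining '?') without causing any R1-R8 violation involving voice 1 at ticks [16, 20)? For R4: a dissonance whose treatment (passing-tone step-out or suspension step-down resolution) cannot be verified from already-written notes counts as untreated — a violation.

D3: legal
E3: violates R4
F3: legal
G3: violates R4
A3: violates R1
B3: legal
C4: violates R4
D4: violates R2

{B3, D3, F3}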